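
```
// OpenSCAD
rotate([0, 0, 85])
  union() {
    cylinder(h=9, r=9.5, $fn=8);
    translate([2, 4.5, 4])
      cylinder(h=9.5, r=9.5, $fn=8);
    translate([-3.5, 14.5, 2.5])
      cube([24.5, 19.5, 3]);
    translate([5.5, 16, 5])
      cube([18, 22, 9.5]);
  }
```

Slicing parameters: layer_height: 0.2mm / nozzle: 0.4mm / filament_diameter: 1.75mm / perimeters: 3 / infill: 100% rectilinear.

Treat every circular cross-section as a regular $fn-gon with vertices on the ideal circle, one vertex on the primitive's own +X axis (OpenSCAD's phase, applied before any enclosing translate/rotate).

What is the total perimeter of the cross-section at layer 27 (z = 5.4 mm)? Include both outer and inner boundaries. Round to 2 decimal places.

At z = 5.4 mm: the cylinder: section is a regular 8-gon, circumradius r=9.5 (perimeter = 2·8·9.500·sin(180°/8) = 58.17 mm); the cylinder at (2, 4.5): section is a regular 8-gon, circumradius r=9.5 (perimeter = 2·8·9.500·sin(180°/8) = 58.17 mm); the cube at (-3.5, 14.5) is present — its section is the full 24.5×19.5 rectangle (perimeter 88.00 mm); the cube at (5.5, 16) (footprint 18×22) is included at this height (perimeter 80.00 mm); Merging all regions: the regions partially overlap (shared area 447.54 mm²), so the edge portions inside another operand are dropped and the merged outline is re-measured after clipping — boundary = 169.12 mm; (whole slice rotated 85° about Z — lengths, areas and connectivity unchanged). Overall, the cross-section has 2 separate islands. Total boundary length (outer) = 169.12 mm.

169.12 mm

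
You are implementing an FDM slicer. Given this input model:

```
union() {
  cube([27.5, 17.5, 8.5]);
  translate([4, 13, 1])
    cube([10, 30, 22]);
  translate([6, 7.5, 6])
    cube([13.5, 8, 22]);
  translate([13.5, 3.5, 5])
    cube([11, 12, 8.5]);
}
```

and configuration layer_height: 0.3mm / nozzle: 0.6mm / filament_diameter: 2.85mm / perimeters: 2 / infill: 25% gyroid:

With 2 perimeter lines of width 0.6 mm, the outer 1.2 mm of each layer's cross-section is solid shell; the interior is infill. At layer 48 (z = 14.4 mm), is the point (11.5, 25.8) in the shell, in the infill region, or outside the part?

infill

At z = 14.4 mm: the cube does not reach this height (z outside [0, 8.5]); the cube at (4, 13) (footprint 10×30) is included at this height; the cube at (6, 7.5) is present — its section is the full 13.5×8 rectangle; the cube at (13.5, 3.5) does not reach this height (z outside [5, 13.5]); Taking the union: the regions partially overlap (shared area 20.00 mm²), so overlapping operands fuse into one piece — 1 connected region. Overall, the cross-section is a single solid region. The nearest boundary edge runs (14.00, 43.00)→(14.00, 15.50); distance from the point to it = 2.50 mm. The point is inside the cross-section and 2.50 mm from the nearest boundary — more than the 1.2 mm shell width (2 × 0.6), so it's in the infill interior.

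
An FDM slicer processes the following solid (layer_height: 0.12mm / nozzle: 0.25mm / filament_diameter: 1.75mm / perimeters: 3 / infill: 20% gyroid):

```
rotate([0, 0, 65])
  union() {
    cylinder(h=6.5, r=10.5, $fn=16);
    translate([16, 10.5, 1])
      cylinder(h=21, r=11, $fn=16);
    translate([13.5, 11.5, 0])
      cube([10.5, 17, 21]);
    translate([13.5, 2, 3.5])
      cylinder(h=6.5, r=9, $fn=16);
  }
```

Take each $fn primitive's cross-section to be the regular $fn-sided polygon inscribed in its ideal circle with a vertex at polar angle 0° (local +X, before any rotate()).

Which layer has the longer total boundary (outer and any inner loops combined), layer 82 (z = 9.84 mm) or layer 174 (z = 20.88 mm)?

Layer 82 (z = 9.84): the cylinder is absent (z outside [0, 6.5]); the r=11 cylinder at (16, 10.5) contributes a regular 16-gon of circumradius 11 (perimeter = 2·16·11.000·sin(180°/16) = 68.67 mm); the cube at (13.5, 11.5) is present — its section is the full 10.5×17 rectangle (perimeter 55.00 mm); the r=9 cylinder at (13.5, 2) contributes a regular 16-gon of circumradius 9 (perimeter = 2·16·9.000·sin(180°/16) = 56.19 mm); Taking the union: the regions partially overlap (shared area 230.15 mm²), so the edge portions inside another operand are dropped and the merged outline is re-measured after clipping — boundary = 98.29 mm; (rotated 65° about Z; rotation is an isometry so areas/perimeters/island counts are preserved). So its perimeter = 98.29 mm. Layer 174 (z = 20.88): the cylinder is absent (z outside [0, 6.5]); the cylinder at (16, 10.5): section is a regular 16-gon, circumradius r=11 (perimeter = 2·16·11.000·sin(180°/16) = 68.67 mm); the cube at (13.5, 11.5) (footprint 10.5×17) is included at this height (perimeter 55.00 mm); the cylinder at (13.5, 2) is not intersected at this z (z outside [3.5, 10]); Taking the union: the regions partially overlap (shared area 94.62 mm²), so the edge portions inside another operand are dropped and the merged outline is re-measured after clipping — boundary = 85.69 mm; (rotated 65° about Z; rotation is an isometry so areas/perimeters/island counts are preserved). So its perimeter = 85.69 mm. Layer 82 is larger (98.29 vs 85.69 mm).

layer 82 (z = 9.84 mm)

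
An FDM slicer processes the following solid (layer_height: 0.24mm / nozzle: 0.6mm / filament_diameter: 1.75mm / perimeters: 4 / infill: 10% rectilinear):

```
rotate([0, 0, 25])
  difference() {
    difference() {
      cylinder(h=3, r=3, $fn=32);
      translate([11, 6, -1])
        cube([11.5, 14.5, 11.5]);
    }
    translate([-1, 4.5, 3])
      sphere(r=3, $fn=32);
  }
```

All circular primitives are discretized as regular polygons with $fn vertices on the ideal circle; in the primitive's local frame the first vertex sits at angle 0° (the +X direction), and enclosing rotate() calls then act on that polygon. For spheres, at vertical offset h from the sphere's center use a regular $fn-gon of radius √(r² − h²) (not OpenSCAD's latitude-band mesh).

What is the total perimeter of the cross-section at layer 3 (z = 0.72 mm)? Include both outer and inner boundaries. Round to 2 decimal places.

18.85 mm

At z = 0.72 mm: the r=3 cylinder contributes a regular 32-gon of circumradius 3 (perimeter = 2·32·3.000·sin(180°/32) = 18.82 mm); the cube at (11, 6) (footprint 11.5×14.5) is included at this height (perimeter 52.00 mm); Subtracting the remaining from the first: starting from the r=3 cylinder, the 11.5×14.5 cube at (11, 6) misses the remaining region (no effect) — boundary = 18.82 mm; the r=3 sphere at (-1, 4.5) slices to a regular 32-gon of circumradius 1.950 (√(r²−h²) with h=2.28 from center) (perimeter = 2·32·1.950·sin(180°/32) = 12.23 mm); After the difference (first − rest): starting from that combined region, the r=3 sphere at (-1, 4.5) partially overlaps it — only the 0.37 mm² overlap (of its 11.87 mm²) is removed, clipping the outline — boundary = 18.85 mm; (rotated 25° about Z; rotation is an isometry so areas/perimeters/island counts are preserved). Overall, the cross-section is a single solid region. Total boundary length (outer) = 18.85 mm.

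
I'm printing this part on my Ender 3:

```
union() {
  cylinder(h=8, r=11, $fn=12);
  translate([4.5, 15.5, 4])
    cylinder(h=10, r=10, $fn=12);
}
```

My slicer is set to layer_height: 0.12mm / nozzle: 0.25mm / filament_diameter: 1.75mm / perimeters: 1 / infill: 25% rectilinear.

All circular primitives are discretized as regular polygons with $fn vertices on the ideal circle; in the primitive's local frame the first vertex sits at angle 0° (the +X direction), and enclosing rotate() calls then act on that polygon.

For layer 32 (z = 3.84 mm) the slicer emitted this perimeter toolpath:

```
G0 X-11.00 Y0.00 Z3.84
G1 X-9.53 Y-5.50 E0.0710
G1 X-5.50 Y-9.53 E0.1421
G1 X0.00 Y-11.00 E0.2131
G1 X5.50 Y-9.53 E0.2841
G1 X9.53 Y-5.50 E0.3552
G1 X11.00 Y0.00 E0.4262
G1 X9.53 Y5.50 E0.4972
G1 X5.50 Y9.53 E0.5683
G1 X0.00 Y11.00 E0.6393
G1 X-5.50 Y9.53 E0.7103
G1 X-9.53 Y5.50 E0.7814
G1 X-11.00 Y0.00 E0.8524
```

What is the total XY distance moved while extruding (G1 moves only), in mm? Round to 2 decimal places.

Sum the Euclidean lengths of each G1 segment: total = 68.34 mm.

68.34 mm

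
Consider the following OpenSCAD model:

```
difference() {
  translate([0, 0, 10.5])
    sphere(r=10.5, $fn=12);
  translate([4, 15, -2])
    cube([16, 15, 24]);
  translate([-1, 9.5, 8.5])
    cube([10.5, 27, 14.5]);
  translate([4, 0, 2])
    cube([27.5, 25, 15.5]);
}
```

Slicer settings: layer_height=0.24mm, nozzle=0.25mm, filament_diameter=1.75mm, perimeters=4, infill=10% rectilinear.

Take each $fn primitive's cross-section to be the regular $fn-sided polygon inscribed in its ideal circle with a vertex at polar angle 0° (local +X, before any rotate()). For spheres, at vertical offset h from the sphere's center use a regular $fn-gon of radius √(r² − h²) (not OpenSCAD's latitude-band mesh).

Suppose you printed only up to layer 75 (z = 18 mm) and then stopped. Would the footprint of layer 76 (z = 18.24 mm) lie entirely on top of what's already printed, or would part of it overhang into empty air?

entirely on top

Compare the two slices. At z = 18: the r=10.5 sphere slices to a regular 12-gon of circumradius 7.348 (√(r²−h²) with h=7.5 from center) (area = (12/2)·7.348²·sin(360°/12) = 162.00 mm²); the cube at (4, 15) (footprint 16×15) is included at this height (area 240.00 mm²); the 10.5×27 cube at (-1, 9.5) contributes its full rectangle (area 283.50 mm²); the cube at (4, 0) does not reach this height (z outside [2, 17.5]); Subtracting the remaining from the first: starting from the r=10.5 sphere (162.00 mm²), the 16×15 cube at (4, 15) misses the remaining region (no effect); the 10.5×27 cube at (-1, 9.5) misses the remaining region (no effect) — area = 162.00 mm². At z = 18.24: the r=10.5 sphere contributes a regular 12-gon of circumradius √(10.5²−7.74²) = 7.095 (area = (12/2)·7.095²·sin(360°/12) = 151.03 mm²); the cube at (4, 15) is present — its section is the full 16×15 rectangle (area 240.00 mm²); the 10.5×27 cube at (-1, 9.5) contributes its full rectangle (area 283.50 mm²); the cube at (4, 0) does not reach this height (z outside [2, 17.5]); Subtracting the remaining from the first: starting from the r=10.5 sphere (151.03 mm²), the 16×15 cube at (4, 15) misses the remaining region (no effect); the 10.5×27 cube at (-1, 9.5) misses the remaining region (no effect) — area = 151.03 mm². Checking containment: the cross-section at z = 18.24 is a subset of the cross-section at z = 18.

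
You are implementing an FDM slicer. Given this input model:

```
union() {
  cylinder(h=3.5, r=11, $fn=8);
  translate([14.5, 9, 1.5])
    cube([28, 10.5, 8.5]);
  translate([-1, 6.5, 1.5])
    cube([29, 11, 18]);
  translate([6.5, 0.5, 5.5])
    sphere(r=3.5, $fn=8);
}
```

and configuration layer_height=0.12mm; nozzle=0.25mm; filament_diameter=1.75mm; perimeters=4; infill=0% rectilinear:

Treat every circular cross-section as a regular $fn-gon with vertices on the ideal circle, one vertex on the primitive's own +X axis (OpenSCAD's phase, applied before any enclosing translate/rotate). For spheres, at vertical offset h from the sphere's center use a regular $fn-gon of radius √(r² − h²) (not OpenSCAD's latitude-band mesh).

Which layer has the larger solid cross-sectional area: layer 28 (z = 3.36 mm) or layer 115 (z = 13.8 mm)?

layer 28 (z = 3.36 mm)

Layer 28 (z = 3.36): the r=11 cylinder contributes a regular 8-gon of circumradius 11 (area = (8/2)·11.000²·sin(360°/8) = 342.24 mm²); the 28×10.5 cube at (14.5, 9) contributes its full rectangle (area 294.00 mm²); the cube at (-1, 6.5) is present — its section is the full 29×11 rectangle (area 319.00 mm²); the r=3.5 sphere at (6.5, 0.5) slices to a regular 8-gon of circumradius 2.770 (√(r²−h²) with h=2.14 from center) (area = (8/2)·2.770²·sin(360°/8) = 21.70 mm²); Taking the union: the regions partially overlap — summed areas 976.93 mm² minus the doubly-counted overlap 163.55 mm² gives 813.39 mm² — area = 813.39 mm². So its area = 813.39 mm². Layer 115 (z = 13.8): the cylinder is not intersected at this z (z outside [0, 3.5]); the cube at (14.5, 9) is absent (z outside [1.5, 10]); the cube at (-1, 6.5) is present — its section is the full 29×11 rectangle (area 319.00 mm²); the sphere at (6.5, 0.5) is absent (|z−center|=8.300 > r=3.5); Taking the union: only the 29×11 cube at (-1, 6.5) is present, so the union is just that shape — area = 319.00 mm². So its area = 319.00 mm². Layer 28 is larger (813.39 vs 319.00 mm²).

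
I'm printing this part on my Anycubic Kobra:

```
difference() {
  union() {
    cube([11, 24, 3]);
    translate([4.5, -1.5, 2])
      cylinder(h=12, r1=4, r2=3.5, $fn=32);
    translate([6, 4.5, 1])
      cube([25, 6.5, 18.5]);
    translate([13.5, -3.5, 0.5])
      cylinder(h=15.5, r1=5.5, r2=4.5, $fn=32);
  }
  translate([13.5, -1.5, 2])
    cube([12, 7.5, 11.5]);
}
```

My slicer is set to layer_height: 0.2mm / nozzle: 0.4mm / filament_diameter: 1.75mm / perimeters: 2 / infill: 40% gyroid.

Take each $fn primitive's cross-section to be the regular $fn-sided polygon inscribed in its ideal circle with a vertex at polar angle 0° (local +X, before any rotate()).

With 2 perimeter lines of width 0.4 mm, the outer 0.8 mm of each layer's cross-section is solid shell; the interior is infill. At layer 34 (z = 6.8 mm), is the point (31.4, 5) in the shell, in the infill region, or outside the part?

outside

At z = 6.8 mm: the cube is absent (z outside [0, 3]); the cone at (4.5, -1.5): at t=0.400 of its height the radius interpolates to r₁+(r₂−r₁)t = 3.800, giving a regular 32-gon of that circumradius; the 25×6.5 cube at (6, 4.5) contributes its full rectangle; the cone at (13.5, -3.5): at t=0.406 of its height the radius interpolates to r₁+(r₂−r₁)t = 5.094, giving a regular 32-gon of that circumradius; Merging all regions: the 3 present regions are separate (no shared area or edge), so areas and boundary lengths simply add and each stays a separate island — 3 connected regions; the cube at (13.5, -1.5) is present — its section is the full 12×7.5 rectangle; Subtracting the remaining from the first: starting from the result so far, the 12×7.5 cube at (13.5, -1.5) partially overlaps it — only the 28.36 mm² overlap (of its 90.00 mm²) is removed, clipping the outline — 3 connected regions. Overall, the cross-section has 3 separate islands. The nearest boundary edge runs (31.00, 11.00)→(31.00, 4.50); distance from the point to it = 0.40 mm. The point is not inside any of the regions above, so it lies outside the cross-section (0.40 mm from the nearest boundary).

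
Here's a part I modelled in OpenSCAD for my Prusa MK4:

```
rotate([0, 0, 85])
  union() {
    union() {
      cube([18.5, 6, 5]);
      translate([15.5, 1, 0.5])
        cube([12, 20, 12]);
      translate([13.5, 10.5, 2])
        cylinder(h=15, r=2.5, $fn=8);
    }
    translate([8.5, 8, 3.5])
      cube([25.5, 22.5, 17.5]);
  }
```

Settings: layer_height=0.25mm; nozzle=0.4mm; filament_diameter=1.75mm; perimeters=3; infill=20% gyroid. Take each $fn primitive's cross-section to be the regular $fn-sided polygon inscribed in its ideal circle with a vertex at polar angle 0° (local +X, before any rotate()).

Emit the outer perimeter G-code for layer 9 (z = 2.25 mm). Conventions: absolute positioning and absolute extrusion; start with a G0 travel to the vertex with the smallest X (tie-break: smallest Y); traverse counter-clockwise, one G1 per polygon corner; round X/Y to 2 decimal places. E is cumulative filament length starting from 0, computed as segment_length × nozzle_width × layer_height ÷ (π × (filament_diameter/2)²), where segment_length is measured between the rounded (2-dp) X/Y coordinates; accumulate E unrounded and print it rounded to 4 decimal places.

G0 X-19.57 Y17.27 Z2.25
G1 X-10.31 Y16.46 E0.3865
G1 X-10.89 Y16.28 E0.4117
G1 X-11.77 Y14.58 E0.4913
G1 X-11.20 Y12.76 E0.5706
G1 X-9.50 Y11.87 E0.6504
G1 X-7.68 Y12.45 E0.7298
G1 X-6.79 Y14.15 E0.8096
G1 X-7.37 Y15.97 E0.8890
G1 X-7.91 Y16.25 E0.9143
G1 X-4.63 Y15.96 E1.0512
G1 X-5.98 Y0.52 E1.6955
G1 X0.00 Y0.00 E1.9451
G1 X1.61 Y18.43 E2.7142
G1 X0.62 Y18.52 E2.7556
G1 X1.40 Y27.48 E3.1295
G1 X-18.52 Y29.23 E3.9609
G1 X-19.57 Y17.27 E4.4600

At z = 2.25 mm: the cube (footprint 18.5×6) is included at this height; the cube at (15.5, 1) (footprint 12×20) is included at this height; the cylinder at (13.5, 10.5): section is a regular 8-gon, circumradius r=2.5; Taking the union: the regions partially overlap (shared area 15.60 mm²), so overlapping operands fuse into one piece — 1 connected region; the cube at (8.5, 8) does not reach this height (z outside [3.5, 21]); Combining (union): only the result so far is present, so the union is just that shape — 1 connected region; (rotated 85° about Z; rotation is an isometry so areas/perimeters/island counts are preserved). The outline is a single polygon with 17 vertices. Extrusion per mm of travel: 0.4 × 0.25 / (π × 0.875²) = 0.041575. Accumulating E over each segment gives final E = 4.4600.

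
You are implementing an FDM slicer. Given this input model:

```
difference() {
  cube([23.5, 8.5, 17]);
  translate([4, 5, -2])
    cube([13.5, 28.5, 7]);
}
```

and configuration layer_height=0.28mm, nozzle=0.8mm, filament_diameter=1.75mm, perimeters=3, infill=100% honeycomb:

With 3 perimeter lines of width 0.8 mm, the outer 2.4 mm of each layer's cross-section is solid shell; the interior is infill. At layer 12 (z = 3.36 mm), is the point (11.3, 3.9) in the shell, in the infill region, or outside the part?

shell

At z = 3.36 mm: the cube (footprint 23.5×8.5) is included at this height; the cube at (4, 5) is present — its section is the full 13.5×28.5 rectangle; Subtracting the remaining from the first: starting from the 23.5×8.5 cube, the 13.5×28.5 cube at (4, 5) partially overlaps it — only the 47.25 mm² overlap (of its 384.75 mm²) is removed, clipping the outline — 1 connected region. Overall, the cross-section is a single solid region. The nearest boundary edge runs (4.00, 5.00)→(17.50, 5.00); distance from the point to it = 1.10 mm. The point is inside the cross-section, 1.10 mm from the nearest boundary — within the 2.4 mm shell band (3 × 0.8).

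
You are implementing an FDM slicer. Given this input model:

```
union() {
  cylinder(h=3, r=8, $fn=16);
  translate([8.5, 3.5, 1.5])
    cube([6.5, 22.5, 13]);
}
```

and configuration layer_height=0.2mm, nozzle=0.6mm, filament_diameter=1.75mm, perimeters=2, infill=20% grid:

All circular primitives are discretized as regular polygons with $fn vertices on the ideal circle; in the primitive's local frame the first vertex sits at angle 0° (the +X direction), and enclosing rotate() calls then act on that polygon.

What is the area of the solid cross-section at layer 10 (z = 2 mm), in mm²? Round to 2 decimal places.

At z = 2 mm: the r=8 cylinder contributes a regular 16-gon of circumradius 8 (area = (16/2)·8.000²·sin(360°/16) = 195.93 mm²); the cube at (8.5, 3.5) (footprint 6.5×22.5) is included at this height (area 146.25 mm²); Combining (union): the 2 present regions are separate (no shared area or edge), so areas and boundary lengths simply add and each stays a separate island — area = 342.18 mm². Overall, the cross-section has 2 separate islands. Net area = 342.18 mm².

342.18 mm²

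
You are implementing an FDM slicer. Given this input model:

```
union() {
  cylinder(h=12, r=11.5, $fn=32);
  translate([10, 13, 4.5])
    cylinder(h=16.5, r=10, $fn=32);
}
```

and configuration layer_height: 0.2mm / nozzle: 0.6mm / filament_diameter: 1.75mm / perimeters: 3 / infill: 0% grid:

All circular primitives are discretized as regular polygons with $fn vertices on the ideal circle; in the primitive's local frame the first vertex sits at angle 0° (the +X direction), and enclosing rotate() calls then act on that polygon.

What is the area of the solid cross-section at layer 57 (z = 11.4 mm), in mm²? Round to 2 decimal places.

677.66 mm²

At z = 11.4 mm: the cylinder: section is a regular 32-gon, circumradius r=11.5 (area = (32/2)·11.500²·sin(360°/32) = 412.81 mm²); the cylinder at (10, 13): section is a regular 32-gon, circumradius r=10 (area = (32/2)·10.000²·sin(360°/32) = 312.14 mm²); Merging all regions: the regions partially overlap — summed areas 724.96 mm² minus the doubly-counted overlap 47.30 mm² gives 677.66 mm² — area = 677.66 mm². Overall, the cross-section is a single solid region. Net area = 677.66 mm².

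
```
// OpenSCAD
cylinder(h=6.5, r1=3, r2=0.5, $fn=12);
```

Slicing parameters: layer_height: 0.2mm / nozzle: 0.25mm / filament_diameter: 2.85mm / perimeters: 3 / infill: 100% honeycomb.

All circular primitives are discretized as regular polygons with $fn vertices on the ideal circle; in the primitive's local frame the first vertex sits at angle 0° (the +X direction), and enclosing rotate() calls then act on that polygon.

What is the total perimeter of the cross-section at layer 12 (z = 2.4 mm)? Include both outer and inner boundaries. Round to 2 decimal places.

At z = 2.4 mm: the cone: at t=0.369 of its height the radius interpolates to r₁+(r₂−r₁)t = 2.077, giving a regular 12-gon of that circumradius (perimeter = 2·12·2.077·sin(180°/12) = 12.90 mm). Overall, the cross-section is a single solid region. Total boundary length (outer) = 12.90 mm.

12.90 mm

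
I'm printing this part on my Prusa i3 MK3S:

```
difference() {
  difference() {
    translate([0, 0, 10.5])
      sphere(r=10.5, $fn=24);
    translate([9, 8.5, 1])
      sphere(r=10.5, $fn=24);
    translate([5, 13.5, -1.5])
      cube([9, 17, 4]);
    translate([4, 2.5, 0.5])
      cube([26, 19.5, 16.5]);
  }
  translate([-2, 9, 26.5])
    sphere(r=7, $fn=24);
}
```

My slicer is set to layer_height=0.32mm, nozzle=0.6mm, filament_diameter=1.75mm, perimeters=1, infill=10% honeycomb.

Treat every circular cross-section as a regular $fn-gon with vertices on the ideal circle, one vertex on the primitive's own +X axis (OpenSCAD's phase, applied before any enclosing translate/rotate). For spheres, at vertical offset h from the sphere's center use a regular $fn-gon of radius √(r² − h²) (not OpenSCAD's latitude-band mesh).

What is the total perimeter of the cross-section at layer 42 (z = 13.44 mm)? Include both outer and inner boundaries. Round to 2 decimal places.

At z = 13.44 mm: the r=10.5 sphere contributes a regular 24-gon of circumradius √(10.5²−2.94²) = 10.080 (perimeter = 2·24·10.080·sin(180°/24) = 63.15 mm); the sphere at (9, 8.5) is absent (|z−center|=12.440 > r=10.5); the cube at (5, 13.5) is not intersected at this z (z outside [-1.5, 2.5]); the 26×19.5 cube at (4, 2.5) contributes its full rectangle (perimeter 91.00 mm); After the difference (first − rest): starting from the r=10.5 sphere, the 26×19.5 cube at (4, 2.5) partially overlaps it — only the 25.11 mm² overlap (of its 507.00 mm²) is removed, clipping the outline — boundary = 66.44 mm; the sphere at (-2, 9) is not intersected at this z (|z−center|=13.060 > r=7); Subtracting the remaining from the first: none of the subtracted shapes is present at this height, so that combined region is unchanged — boundary = 66.44 mm. Overall, the cross-section is a single solid region. Total boundary length (outer) = 66.44 mm.

66.44 mm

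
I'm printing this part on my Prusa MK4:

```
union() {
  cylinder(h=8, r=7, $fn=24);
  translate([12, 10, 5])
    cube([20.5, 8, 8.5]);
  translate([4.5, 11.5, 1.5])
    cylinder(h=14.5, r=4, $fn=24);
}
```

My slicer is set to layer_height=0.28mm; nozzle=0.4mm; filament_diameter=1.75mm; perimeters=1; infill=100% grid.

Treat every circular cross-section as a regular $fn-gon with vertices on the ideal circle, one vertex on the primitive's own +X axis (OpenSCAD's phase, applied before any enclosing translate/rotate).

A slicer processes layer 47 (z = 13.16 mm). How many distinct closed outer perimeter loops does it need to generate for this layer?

2

At z = 13.16 mm: the cylinder does not reach this height (z outside [0, 8]); the cube at (12, 10) is present — its section is the full 20.5×8 rectangle; the r=4 cylinder at (4.5, 11.5) gives a regular 24-gon of circumradius 4 (constant along its height); Taking the union: the 2 present regions are separate (no shared area or edge), so areas and boundary lengths simply add and each stays a separate island — 2 connected regions. The result has 2 disconnected regions.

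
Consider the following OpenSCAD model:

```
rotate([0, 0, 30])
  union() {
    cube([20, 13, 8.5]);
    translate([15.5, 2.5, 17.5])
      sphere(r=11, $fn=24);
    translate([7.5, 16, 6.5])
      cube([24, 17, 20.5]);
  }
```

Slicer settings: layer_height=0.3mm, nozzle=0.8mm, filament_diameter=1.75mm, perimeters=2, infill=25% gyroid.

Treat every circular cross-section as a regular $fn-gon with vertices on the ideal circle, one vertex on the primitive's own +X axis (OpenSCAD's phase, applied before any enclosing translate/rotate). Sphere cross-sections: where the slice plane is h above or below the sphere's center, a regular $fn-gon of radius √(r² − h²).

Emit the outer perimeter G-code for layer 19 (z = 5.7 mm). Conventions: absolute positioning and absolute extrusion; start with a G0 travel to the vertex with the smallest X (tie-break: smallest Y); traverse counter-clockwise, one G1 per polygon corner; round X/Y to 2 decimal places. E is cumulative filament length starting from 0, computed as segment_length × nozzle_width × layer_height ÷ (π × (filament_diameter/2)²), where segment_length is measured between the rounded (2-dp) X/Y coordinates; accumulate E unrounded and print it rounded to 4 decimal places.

G0 X-6.50 Y11.26 Z5.70
G1 X0.00 Y0.00 E1.2973
G1 X17.32 Y10.00 E3.2929
G1 X10.82 Y21.26 E4.5901
G1 X-6.50 Y11.26 E6.5857

At z = 5.7 mm: the cube (footprint 20×13) is included at this height; the sphere at (15.5, 2.5) is absent (|z−center|=11.800 > r=11); the cube at (7.5, 16) is not intersected at this z (z outside [6.5, 27]); Taking the union: only the 20×13 cube is present, so the union is just that shape — 1 connected region; (rotated 30° about Z; rotation is an isometry so areas/perimeters/island counts are preserved). The outline is a single polygon with 4 vertices. Extrusion per mm of travel: 0.8 × 0.3 / (π × 0.875²) = 0.099780. Accumulating E over each segment gives final E = 6.5857.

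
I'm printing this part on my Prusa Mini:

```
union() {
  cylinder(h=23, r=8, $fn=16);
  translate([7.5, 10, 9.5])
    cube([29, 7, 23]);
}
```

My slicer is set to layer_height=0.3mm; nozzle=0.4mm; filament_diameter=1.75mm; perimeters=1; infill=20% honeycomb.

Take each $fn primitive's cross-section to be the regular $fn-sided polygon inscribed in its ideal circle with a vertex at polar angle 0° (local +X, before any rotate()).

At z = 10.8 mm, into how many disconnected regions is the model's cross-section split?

2

At z = 10.8 mm: the r=8 cylinder contributes a regular 16-gon of circumradius 8; the cube at (7.5, 10) is present — its section is the full 29×7 rectangle; Combining (union): the 2 present regions are separate (no shared area or edge), so areas and boundary lengths simply add and each stays a separate island — 2 connected regions. The result has 2 disconnected regions.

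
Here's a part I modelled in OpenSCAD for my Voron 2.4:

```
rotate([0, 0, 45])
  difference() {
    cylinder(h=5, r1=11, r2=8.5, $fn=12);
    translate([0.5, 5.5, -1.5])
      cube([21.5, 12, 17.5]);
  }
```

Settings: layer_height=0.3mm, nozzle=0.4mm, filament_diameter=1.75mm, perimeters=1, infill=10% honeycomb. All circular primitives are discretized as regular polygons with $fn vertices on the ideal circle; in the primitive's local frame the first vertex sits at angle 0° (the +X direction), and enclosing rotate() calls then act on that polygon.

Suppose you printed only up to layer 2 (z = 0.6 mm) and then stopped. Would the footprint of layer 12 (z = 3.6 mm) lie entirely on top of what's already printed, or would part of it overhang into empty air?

Compare the two slices. At z = 0.6: the cone (r1=11→r2=8.5) has section circumradius 10.700 here — a regular 12-gon (area = (12/2)·10.700²·sin(360°/12) = 343.47 mm²); the 21.5×12 cube at (0.5, 5.5) contributes its full rectangle (area 258.00 mm²); Taking the first minus the rest: starting from the cone (343.47 mm²), the 21.5×12 cube at (0.5, 5.5) partially overlaps it — only the 28.51 mm² overlap (of its 258.00 mm²) is removed, clipping the outline — area = 314.96 mm²; (whole slice rotated 45° about Z — lengths, areas and connectivity unchanged). At z = 3.6: the cone: at t=0.720 of its height the radius interpolates to r₁+(r₂−r₁)t = 9.200, giving a regular 12-gon of that circumradius (area = (12/2)·9.200²·sin(360°/12) = 253.92 mm²); the cube at (0.5, 5.5) (footprint 21.5×12) is included at this height (area 258.00 mm²); Subtracting the remaining from the first: starting from the cone (253.92 mm²), the 21.5×12 cube at (0.5, 5.5) partially overlaps it — only the 15.41 mm² overlap (of its 258.00 mm²) is removed, clipping the outline — area = 238.51 mm²; (rotated 45° about Z; rotation is an isometry so areas/perimeters/island counts are preserved). Checking containment: the cross-section at z = 3.6 is a subset of the cross-section at z = 0.6.

entirely on top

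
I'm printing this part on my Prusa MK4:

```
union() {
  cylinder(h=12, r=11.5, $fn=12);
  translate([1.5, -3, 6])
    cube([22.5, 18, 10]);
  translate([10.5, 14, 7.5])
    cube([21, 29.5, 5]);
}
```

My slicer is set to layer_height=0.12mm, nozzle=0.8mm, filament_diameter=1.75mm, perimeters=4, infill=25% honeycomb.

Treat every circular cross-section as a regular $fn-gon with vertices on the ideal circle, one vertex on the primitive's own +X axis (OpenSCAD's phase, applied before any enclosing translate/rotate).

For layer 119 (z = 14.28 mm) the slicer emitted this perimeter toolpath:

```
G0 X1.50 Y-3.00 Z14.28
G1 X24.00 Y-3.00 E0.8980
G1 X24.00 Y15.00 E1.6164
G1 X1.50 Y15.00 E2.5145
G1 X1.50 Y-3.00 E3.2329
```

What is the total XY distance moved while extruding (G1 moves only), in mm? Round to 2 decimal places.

Sum the Euclidean lengths of each G1 segment: total = 81.00 mm.

81.00 mm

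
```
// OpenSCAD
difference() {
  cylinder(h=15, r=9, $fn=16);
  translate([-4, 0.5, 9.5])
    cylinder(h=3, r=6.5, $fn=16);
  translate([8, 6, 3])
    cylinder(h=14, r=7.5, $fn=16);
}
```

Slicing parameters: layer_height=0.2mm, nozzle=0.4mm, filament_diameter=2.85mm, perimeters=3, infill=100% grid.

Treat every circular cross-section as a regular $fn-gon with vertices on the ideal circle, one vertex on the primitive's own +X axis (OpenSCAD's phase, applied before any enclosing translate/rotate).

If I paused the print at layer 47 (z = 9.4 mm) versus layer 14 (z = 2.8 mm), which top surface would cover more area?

layer 14 (z = 2.8 mm)

Layer 47 (z = 9.4): the r=9 cylinder gives a regular 16-gon of circumradius 9 (constant along its height) (area = (16/2)·9.000²·sin(360°/16) = 247.98 mm²); the cylinder at (-4, 0.5) is not intersected at this z (z outside [9.5, 12.5]); the r=7.5 cylinder at (8, 6) contributes a regular 16-gon of circumradius 7.5 (area = (16/2)·7.500²·sin(360°/16) = 172.21 mm²); Taking the first minus the rest: starting from the r=9 cylinder (247.98 mm²), the r=7.5 cylinder at (8, 6) partially overlaps it — only the 55.99 mm² overlap (of its 172.21 mm²) is removed, clipping the outline — area = 191.99 mm². So its area = 191.99 mm². Layer 14 (z = 2.8): the cylinder: section is a regular 16-gon, circumradius r=9 (area = (16/2)·9.000²·sin(360°/16) = 247.98 mm²); the cylinder at (-4, 0.5) is not intersected at this z (z outside [9.5, 12.5]); the cylinder at (8, 6) is not intersected at this z (z outside [3, 17]); Subtracting the remaining from the first: none of the subtracted shapes is present at this height, so the r=9 cylinder is unchanged — area = 247.98 mm². So its area = 247.98 mm². Layer 14 is larger (247.98 vs 191.99 mm²).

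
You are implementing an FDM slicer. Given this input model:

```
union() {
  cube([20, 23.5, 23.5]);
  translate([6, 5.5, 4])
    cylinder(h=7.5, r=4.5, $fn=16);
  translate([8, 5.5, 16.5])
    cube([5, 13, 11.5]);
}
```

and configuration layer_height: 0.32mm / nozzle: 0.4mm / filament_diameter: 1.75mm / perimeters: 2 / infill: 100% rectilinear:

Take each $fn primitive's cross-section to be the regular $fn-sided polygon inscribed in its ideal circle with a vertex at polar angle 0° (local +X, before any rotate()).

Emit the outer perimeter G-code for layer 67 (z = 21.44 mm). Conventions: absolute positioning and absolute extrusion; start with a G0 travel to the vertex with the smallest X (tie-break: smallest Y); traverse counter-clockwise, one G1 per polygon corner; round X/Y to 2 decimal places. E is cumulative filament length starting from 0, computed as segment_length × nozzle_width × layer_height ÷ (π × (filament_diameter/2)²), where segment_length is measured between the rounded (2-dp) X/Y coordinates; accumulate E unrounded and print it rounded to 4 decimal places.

At z = 21.44 mm: the cube is present — its section is the full 20×23.5 rectangle; the cylinder at (6, 5.5) is absent (z outside [4, 11.5]); the cube at (8, 5.5) is present — its section is the full 5×13 rectangle; Taking the union: the 5×13 cube at (8, 5.5) lies entirely inside the 20×23.5 cube, so the union is just the 20×23.5 cube — 1 connected region. The outline is a single polygon with 4 vertices. Extrusion per mm of travel: 0.4 × 0.32 / (π × 0.875²) = 0.053216. Accumulating E over each segment gives final E = 4.6298.

G0 X0.00 Y0.00 Z21.44
G1 X20.00 Y0.00 E1.0643
G1 X20.00 Y23.50 E2.3149
G1 X0.00 Y23.50 E3.3792
G1 X0.00 Y0.00 E4.6298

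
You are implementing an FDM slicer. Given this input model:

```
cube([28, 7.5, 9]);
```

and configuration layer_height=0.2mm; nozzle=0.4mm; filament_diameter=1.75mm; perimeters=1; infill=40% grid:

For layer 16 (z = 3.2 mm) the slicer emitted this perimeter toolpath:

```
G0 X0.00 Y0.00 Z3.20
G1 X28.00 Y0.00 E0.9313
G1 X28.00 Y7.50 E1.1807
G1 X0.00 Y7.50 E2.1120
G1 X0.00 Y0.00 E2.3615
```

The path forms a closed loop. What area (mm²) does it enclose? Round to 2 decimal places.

210.00 mm²

Apply the shoelace formula to the sequence of (X, Y) vertices; enclosed area = 210.00 mm².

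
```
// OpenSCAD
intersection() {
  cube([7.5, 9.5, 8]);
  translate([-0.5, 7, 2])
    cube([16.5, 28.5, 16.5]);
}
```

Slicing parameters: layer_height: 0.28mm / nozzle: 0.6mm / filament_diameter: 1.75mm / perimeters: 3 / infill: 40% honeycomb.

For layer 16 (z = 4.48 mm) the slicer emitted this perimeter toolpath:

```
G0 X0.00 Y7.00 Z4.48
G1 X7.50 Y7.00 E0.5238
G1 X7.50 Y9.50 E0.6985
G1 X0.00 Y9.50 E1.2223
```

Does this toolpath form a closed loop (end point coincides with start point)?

no

Start point (G0): (0.00, 7.00). End point (last G1): the path does not return to the start — open.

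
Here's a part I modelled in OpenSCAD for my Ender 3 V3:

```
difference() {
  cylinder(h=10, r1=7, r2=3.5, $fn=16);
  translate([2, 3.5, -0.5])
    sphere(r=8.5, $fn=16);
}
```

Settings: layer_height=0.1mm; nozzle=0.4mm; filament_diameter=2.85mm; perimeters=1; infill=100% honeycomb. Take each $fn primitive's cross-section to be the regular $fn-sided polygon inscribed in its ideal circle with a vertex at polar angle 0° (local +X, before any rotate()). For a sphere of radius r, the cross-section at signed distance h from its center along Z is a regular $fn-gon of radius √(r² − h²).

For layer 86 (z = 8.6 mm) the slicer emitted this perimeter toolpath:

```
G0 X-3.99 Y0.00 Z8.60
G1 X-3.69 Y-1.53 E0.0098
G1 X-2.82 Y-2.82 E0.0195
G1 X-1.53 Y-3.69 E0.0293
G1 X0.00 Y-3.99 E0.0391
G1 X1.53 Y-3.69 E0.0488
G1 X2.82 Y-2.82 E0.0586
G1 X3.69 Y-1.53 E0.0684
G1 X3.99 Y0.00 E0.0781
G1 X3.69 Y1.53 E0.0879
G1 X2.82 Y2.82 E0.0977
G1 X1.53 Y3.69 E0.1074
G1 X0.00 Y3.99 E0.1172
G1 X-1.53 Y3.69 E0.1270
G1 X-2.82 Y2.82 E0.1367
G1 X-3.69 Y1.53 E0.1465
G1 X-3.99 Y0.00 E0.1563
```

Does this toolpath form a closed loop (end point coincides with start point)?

yes

Start point (G0): (-3.99, 0.00). End point (last G1): the path returns to the start — closed.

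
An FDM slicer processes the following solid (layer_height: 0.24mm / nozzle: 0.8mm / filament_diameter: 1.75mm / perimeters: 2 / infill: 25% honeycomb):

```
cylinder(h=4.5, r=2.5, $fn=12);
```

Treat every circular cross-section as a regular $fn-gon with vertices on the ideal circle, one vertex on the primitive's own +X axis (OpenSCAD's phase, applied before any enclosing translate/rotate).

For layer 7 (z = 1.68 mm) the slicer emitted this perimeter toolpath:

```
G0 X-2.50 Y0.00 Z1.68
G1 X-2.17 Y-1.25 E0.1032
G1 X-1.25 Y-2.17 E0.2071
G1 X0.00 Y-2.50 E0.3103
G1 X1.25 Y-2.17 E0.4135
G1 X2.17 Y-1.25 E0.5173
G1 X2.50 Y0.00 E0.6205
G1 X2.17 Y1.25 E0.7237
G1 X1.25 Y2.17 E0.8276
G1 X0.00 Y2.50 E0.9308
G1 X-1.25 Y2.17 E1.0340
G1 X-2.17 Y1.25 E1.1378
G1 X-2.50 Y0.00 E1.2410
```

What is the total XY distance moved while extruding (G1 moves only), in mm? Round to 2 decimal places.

15.55 mm

Sum the Euclidean lengths of each G1 segment: total = 15.55 mm.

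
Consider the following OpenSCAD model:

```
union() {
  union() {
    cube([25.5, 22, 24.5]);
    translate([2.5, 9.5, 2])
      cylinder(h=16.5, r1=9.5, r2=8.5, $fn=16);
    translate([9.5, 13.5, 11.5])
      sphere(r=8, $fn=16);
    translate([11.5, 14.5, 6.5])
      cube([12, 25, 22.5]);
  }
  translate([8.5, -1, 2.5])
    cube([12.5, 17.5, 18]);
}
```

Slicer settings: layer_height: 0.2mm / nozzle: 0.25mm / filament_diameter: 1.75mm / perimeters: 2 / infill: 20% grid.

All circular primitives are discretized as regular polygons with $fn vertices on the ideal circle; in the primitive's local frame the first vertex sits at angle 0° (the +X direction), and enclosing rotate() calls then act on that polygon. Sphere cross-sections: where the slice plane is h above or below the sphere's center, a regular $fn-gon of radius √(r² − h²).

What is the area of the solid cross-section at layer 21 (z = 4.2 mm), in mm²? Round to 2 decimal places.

At z = 4.2 mm: the cube (footprint 25.5×22) is included at this height (area 561.00 mm²); the cone at (2.5, 9.5) contributes a regular 16-gon of circumradius 9.367 (interpolated between r1=9.5 and r2=8.5 at t=0.133) (area = (16/2)·9.367²·sin(360°/16) = 268.60 mm²); the r=8 sphere at (9.5, 13.5) contributes a regular 16-gon of circumradius √(8²−7.3²) = 3.273 (area = (16/2)·3.273²·sin(360°/16) = 32.79 mm²); the cube at (11.5, 14.5) is absent (z outside [6.5, 29]); Merging all regions: the regions partially overlap — summed areas 862.38 mm² minus the doubly-counted overlap 212.68 mm² gives 649.71 mm² — area = 649.71 mm²; the cube at (8.5, -1) (footprint 12.5×17.5) is included at this height (area 218.75 mm²); Taking the union: the regions partially overlap — summed areas 868.46 mm² minus the doubly-counted overlap 206.25 mm² gives 662.21 mm² — area = 662.21 mm². Overall, the cross-section is a single solid region. Net area = 662.21 mm².

662.21 mm²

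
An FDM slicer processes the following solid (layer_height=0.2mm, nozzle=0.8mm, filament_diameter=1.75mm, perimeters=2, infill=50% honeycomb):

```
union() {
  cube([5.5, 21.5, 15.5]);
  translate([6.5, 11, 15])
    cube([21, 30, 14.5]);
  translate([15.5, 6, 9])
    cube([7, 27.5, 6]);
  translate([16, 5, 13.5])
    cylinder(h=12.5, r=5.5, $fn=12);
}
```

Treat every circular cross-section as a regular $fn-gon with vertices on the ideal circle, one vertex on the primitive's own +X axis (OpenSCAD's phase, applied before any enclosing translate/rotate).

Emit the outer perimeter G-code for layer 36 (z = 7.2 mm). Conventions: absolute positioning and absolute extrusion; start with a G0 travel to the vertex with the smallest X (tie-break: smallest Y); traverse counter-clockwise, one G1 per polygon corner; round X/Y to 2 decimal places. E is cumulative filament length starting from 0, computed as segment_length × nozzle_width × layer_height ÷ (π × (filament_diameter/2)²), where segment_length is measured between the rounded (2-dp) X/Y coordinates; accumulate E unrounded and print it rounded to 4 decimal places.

At z = 7.2 mm: the 5.5×21.5 cube contributes its full rectangle; the cube at (6.5, 11) is not intersected at this z (z outside [15, 29.5]); the cube at (15.5, 6) does not reach this height (z outside [9, 15]); the cylinder at (16, 5) is not intersected at this z (z outside [13.5, 26]); Taking the union: only the 5.5×21.5 cube is present, so the union is just that shape — 1 connected region. The outline is a single polygon with 4 vertices. Extrusion per mm of travel: 0.8 × 0.2 / (π × 0.875²) = 0.066520. Accumulating E over each segment gives final E = 3.5921.

G0 X0.00 Y0.00 Z7.20
G1 X5.50 Y0.00 E0.3659
G1 X5.50 Y21.50 E1.7960
G1 X0.00 Y21.50 E2.1619
G1 X0.00 Y0.00 E3.5921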